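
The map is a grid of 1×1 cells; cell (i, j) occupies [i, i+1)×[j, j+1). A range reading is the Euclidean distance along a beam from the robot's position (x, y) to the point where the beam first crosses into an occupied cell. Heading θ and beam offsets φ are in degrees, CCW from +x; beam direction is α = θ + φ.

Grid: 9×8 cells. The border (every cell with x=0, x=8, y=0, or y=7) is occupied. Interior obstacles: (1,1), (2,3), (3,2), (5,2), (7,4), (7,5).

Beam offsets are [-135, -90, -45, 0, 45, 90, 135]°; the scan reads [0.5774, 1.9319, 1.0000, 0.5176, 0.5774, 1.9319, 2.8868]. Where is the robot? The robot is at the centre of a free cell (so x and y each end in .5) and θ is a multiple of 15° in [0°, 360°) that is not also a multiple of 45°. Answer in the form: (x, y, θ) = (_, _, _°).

(x, y, θ) = (5.5, 1.5, 255°)

Enumerate (i+0.5, j+0.5, θ) over the 36 free cells and 16 admissible headings. For each, cast all 7 beams and compare to the given ranges.
  (6.5, 5.5, 30°): beam 1 = 2.5882 ≠ 0.5774 ✗
  (1.5, 2.5, 120°): beam 1 = 1.5529 ≠ 0.5774 ✗
  (2.5, 6.5, 210°): beam 1 = 0.5176 ≠ 0.5774 ✗
  (5.5, 5.5, 60°): beam 1 = 4.6587 ≠ 0.5774 ✗
  …
  (5.5, 1.5, 255°): r_1=0.5774, r_2=1.9319, r_3=1.0000, r_4=0.5176, r_5=0.5774, r_6=1.9319, r_7=2.8868 — all match ✓
Only this pose fits every beam.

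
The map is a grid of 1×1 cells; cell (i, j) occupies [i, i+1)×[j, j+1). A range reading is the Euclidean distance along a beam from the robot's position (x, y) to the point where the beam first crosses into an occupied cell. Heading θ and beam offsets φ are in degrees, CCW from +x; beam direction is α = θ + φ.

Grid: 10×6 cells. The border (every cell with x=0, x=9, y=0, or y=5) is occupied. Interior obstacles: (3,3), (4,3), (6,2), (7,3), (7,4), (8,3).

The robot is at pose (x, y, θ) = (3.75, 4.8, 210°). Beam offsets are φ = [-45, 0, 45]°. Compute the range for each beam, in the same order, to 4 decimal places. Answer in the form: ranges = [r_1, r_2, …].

beam 1: φ=-45°, α=165°
  direction (-0.9659, 0.2588); cell (3,4); t to first gridline: x 0.7765, y 0.7727 (then +1.0353 / +3.8637)
    (3,5) via y @ 0.7727  # hit
  → r_1 = 0.7727
beam 2: φ=0°, α=210°
  direction (-0.8660, -0.5000); cell (3,4); t to first gridline: x 0.8660, y 1.6000 (then +1.1547 / +2.0000)
    (2,4) via x @ 0.8660
    (2,3) via y @ 1.6000
    (1,3) via x @ 2.0207
    (0,3) via x @ 3.1754  # hit
  → r_2 = 3.1754
beam 3: φ=45°, α=255°
  direction (-0.2588, -0.9659); cell (3,4); t to first gridline: x 2.8978, y 0.8282 (then +3.8637 / +1.0353)
    (3,3) via y @ 0.8282  # hit
  → r_3 = 0.8282

ranges = [0.7727, 3.1754, 0.8282]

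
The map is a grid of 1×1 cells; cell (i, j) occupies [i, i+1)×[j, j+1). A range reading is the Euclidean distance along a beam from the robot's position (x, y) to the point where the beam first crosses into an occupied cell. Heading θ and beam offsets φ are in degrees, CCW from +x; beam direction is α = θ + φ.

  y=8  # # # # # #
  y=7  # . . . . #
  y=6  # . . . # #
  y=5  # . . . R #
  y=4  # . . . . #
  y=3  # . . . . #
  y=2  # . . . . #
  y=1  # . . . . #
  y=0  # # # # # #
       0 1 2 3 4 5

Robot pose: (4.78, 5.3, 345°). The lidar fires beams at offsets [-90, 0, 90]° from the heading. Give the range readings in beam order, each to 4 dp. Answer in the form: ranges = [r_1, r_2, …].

ranges = [4.4517, 0.2278, 0.7247]

beam 1: φ=-90°, α=255°
  direction (-0.2588, -0.9659); cell (4,5); t to first gridline: x 3.0137, y 0.3106 (then +3.8637 / +1.0353)
    (4,4) via y @ 0.3106
    (4,3) via y @ 1.3459
    (4,2) via y @ 2.3811
    (3,2) via x @ 3.0137
    (3,1) via y @ 3.4164
    (3,0) via y @ 4.4517  # hit
  → r_1 = 4.4517
beam 2: φ=0°, α=345°
  direction (0.9659, -0.2588); cell (4,5); t to first gridline: x 0.2278, y 1.1591 (then +1.0353 / +3.8637)
    (5,5) via x @ 0.2278  # hit
  → r_2 = 0.2278
beam 3: φ=90°, α=75°
  direction (0.2588, 0.9659); cell (4,5); t to first gridline: x 0.8500, y 0.7247 (then +3.8637 / +1.0353)
    (4,6) via y @ 0.7247  # hit
  → r_3 = 0.7247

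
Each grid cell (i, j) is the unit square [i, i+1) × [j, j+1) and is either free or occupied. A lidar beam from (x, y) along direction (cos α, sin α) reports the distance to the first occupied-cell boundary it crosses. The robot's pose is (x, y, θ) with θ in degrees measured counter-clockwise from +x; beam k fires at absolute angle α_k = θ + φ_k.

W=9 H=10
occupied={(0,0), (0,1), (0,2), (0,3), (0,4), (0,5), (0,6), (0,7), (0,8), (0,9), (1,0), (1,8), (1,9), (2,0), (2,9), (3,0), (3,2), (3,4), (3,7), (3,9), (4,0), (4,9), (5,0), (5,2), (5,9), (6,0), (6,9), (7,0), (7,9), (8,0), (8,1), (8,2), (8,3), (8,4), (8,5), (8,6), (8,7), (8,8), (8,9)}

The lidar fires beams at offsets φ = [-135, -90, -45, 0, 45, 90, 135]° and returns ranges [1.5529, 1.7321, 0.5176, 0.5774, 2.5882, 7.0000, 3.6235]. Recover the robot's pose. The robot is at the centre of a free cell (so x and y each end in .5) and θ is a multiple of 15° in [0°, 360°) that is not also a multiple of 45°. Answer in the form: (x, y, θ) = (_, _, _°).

(x, y, θ) = (4.5, 7.5, 210°)

The pose lattice has 51·16 = 816 candidates. Test each by forward raycasting.
  (1.5, 3.5, 210°): beam 1 = 5.6940 ≠ 1.5529 ✗
  (2.5, 1.5, 30°): beam 1 = 0.5176 ≠ 1.5529 ✗
  (6.5, 6.5, 165°): beam 1 = 1.7321 ≠ 1.5529 ✗
  (2.5, 3.5, 300°): beam 3 = 2.5882 ≠ 0.5176 ✗
  …
  (4.5, 7.5, 210°): r_1=1.5529, r_2=1.7321, r_3=0.5176, r_4=0.5774, r_5=2.5882, r_6=7.0000, r_7=3.6235 — all match ✓
Unique over the lattice → pose = (4.5, 7.5, 210°).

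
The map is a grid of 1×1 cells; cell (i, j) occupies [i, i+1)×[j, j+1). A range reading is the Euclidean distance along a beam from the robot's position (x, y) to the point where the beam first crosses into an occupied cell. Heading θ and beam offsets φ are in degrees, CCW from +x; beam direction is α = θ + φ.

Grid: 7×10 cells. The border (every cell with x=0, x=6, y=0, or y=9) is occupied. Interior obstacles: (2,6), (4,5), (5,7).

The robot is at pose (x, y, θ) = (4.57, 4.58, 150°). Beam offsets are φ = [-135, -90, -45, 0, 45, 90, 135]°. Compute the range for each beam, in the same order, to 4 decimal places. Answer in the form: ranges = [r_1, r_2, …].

ranges = [1.4804, 0.4850, 0.4348, 2.8400, 3.6959, 4.1338, 3.7063]

beam 1: φ=-135°, α=15°
  direction (0.9659, 0.2588); cell (4,4); t to first gridline: x 0.4452, y 1.6228 (then +1.0353 / +3.8637)
    (5,4) via x @ 0.4452
    (6,4) via x @ 1.4804  # hit
  → r_1 = 1.4804
beam 2: φ=-90°, α=60°
  direction (0.5000, 0.8660); cell (4,4); t to first gridline: x 0.8600, y 0.4850 (then +2.0000 / +1.1547)
    (4,5) via y @ 0.4850  # hit
  → r_2 = 0.4850
beam 3: φ=-45°, α=105°
  direction (-0.2588, 0.9659); cell (4,4); t to first gridline: x 2.2023, y 0.4348 (then +3.8637 / +1.0353)
    (4,5) via y @ 0.4348  # hit
  → r_3 = 0.4348
beam 4: φ=0°, α=150°
  direction (-0.8660, 0.5000); cell (4,4); t to first gridline: x 0.6582, y 0.8400 (then +1.1547 / +2.0000)
    (3,4) via x @ 0.6582
    (3,5) via y @ 0.8400
    (2,5) via x @ 1.8129
    (2,6) via y @ 2.8400  # hit
  → r_4 = 2.8400
beam 5: φ=45°, α=195°
  direction (-0.9659, -0.2588); cell (4,4); t to first gridline: x 0.5901, y 2.2409 (then +1.0353 / +3.8637)
    (3,4) via x @ 0.5901
    (2,4) via x @ 1.6254
    (2,3) via y @ 2.2409
    (1,3) via x @ 2.6607
    (0,3) via x @ 3.6959  # hit
  → r_5 = 3.6959
beam 6: φ=90°, α=240°
  direction (-0.5000, -0.8660); cell (4,4); t to first gridline: x 1.1400, y 0.6697 (then +2.0000 / +1.1547)
    (4,3) via y @ 0.6697
    (3,3) via x @ 1.1400
    (3,2) via y @ 1.8244
    (3,1) via y @ 2.9791
    (2,1) via x @ 3.1400
    (2,0) via y @ 4.1338  # hit
  → r_6 = 4.1338
beam 7: φ=135°, α=285°
  direction (0.2588, -0.9659); cell (4,4); t to first gridline: x 1.6614, y 0.6005 (then +3.8637 / +1.0353)
    (4,3) via y @ 0.6005
    (4,2) via y @ 1.6357
    (5,2) via x @ 1.6614
    (5,1) via y @ 2.6710
    (5,0) via y @ 3.7063  # hit
  → r_7 = 3.7063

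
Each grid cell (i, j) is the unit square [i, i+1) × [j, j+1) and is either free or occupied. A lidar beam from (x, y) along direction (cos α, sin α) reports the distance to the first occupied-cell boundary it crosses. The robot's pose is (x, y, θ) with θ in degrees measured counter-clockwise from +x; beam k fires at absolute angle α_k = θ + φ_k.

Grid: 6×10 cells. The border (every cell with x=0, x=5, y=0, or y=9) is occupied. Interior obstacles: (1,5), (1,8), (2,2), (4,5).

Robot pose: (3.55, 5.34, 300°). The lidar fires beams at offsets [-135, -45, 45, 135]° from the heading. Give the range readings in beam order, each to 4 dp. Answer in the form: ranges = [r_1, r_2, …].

beam 1: φ=-135°, α=165°
  direction (-0.9659, 0.2588); cell (3,5); t to first gridline: x 0.5694, y 2.5500 (then +1.0353 / +3.8637)
    (2,5) via x @ 0.5694
    (1,5) via x @ 1.6047  # hit
  → r_1 = 1.6047
beam 2: φ=-45°, α=255°
  direction (-0.2588, -0.9659); cell (3,5); t to first gridline: x 2.1250, y 0.3520 (then +3.8637 / +1.0353)
    (3,4) via y @ 0.3520
    (3,3) via y @ 1.3873
    (2,3) via x @ 2.1250
    (2,2) via y @ 2.4225  # hit
  → r_2 = 2.4225
beam 3: φ=45°, α=345°
  direction (0.9659, -0.2588); cell (3,5); t to first gridline: x 0.4659, y 1.3137 (then +1.0353 / +3.8637)
    (4,5) via x @ 0.4659  # hit
  → r_3 = 0.4659
beam 4: φ=135°, α=75°
  direction (0.2588, 0.9659); cell (3,5); t to first gridline: x 1.7387, y 0.6833 (then +3.8637 / +1.0353)
    (3,6) via y @ 0.6833
    (3,7) via y @ 1.7186
    (4,7) via x @ 1.7387
    (4,8) via y @ 2.7538
    (4,9) via y @ 3.7891  # hit
  → r_4 = 3.7891

ranges = [1.6047, 2.4225, 0.4659, 3.7891]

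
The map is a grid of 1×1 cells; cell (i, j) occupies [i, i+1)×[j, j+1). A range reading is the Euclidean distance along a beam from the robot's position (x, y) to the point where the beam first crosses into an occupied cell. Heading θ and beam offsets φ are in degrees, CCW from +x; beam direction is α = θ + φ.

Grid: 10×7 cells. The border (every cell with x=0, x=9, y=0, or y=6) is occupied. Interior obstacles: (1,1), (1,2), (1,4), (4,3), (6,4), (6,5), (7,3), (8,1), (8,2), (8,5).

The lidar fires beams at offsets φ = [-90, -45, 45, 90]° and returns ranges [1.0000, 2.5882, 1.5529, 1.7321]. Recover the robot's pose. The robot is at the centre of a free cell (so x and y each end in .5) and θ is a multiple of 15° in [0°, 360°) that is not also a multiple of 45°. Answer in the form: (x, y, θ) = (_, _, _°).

Enumerate (i+0.5, j+0.5, θ) over the 30 free cells and 16 admissible headings. For each, cast all 4 beams and compare to the given ranges.
  (8.5, 3.5, 285°): beam 1 = 0.5176 ≠ 1.0000 ✗
  (6.5, 2.5, 165°): beam 1 = 1.5529 ≠ 1.0000 ✗
  (7.5, 2.5, 60°): beam 1 = 0.5774 ≠ 1.0000 ✗
  …
  (4.5, 5.5, 240°): r_1=1.0000, r_2=2.5882, r_3=1.5529, r_4=1.7321 — all match ✓
No second candidate reproduces the full scan.

(x, y, θ) = (4.5, 5.5, 240°)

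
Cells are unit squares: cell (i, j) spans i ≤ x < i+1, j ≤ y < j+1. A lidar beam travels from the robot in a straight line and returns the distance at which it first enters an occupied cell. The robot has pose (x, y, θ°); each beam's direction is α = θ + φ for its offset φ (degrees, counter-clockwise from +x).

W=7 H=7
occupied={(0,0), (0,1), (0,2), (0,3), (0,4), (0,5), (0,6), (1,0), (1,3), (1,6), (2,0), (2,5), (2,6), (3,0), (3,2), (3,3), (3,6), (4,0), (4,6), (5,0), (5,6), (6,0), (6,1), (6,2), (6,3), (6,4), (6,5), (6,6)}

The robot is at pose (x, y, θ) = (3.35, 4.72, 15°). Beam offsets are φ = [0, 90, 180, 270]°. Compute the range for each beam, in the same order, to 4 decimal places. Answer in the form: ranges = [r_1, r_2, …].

ranges = [2.7435, 1.3252, 2.4329, 0.7454]

beam 1: φ=0°, α=15°
  direction (0.9659, 0.2588); cell (3,4); t to first gridline: x 0.6729, y 1.0818 (then +1.0353 / +3.8637)
    (4,4) via x @ 0.6729
    (4,5) via y @ 1.0818
    (5,5) via x @ 1.7082
    (6,5) via x @ 2.7435  # hit
  → r_1 = 2.7435
beam 2: φ=90°, α=105°
  direction (-0.2588, 0.9659); cell (3,4); t to first gridline: x 1.3523, y 0.2899 (then +3.8637 / +1.0353)
    (3,5) via y @ 0.2899
    (3,6) via y @ 1.3252  # hit
  → r_2 = 1.3252
beam 3: φ=180°, α=195°
  direction (-0.9659, -0.2588); cell (3,4); t to first gridline: x 0.3623, y 2.7819 (then +1.0353 / +3.8637)
    (2,4) via x @ 0.3623
    (1,4) via x @ 1.3976
    (0,4) via x @ 2.4329  # hit
  → r_3 = 2.4329
beam 4: φ=270°, α=285°
  direction (0.2588, -0.9659); cell (3,4); t to first gridline: x 2.5114, y 0.7454 (then +3.8637 / +1.0353)
    (3,3) via y @ 0.7454  # hit
  → r_4 = 0.7454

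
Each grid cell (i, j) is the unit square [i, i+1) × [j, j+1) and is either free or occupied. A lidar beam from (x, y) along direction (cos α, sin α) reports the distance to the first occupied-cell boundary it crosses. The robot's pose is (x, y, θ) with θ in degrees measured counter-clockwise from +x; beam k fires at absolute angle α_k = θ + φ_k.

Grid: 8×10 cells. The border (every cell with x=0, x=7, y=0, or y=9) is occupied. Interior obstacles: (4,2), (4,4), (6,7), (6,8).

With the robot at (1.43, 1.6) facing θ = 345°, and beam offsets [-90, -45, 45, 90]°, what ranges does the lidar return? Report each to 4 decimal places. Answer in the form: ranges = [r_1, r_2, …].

beam 1: φ=-90°, α=255°
  direction (-0.2588, -0.9659); cell (1,1); t to first gridline: x 1.6614, y 0.6212 (then +3.8637 / +1.0353)
    (1,0) via y @ 0.6212  # hit
  → r_1 = 0.6212
beam 2: φ=-45°, α=300°
  direction (0.5000, -0.8660); cell (1,1); t to first gridline: x 1.1400, y 0.6928 (then +2.0000 / +1.1547)
    (1,0) via y @ 0.6928  # hit
  → r_2 = 0.6928
beam 3: φ=45°, α=30°
  direction (0.8660, 0.5000); cell (1,1); t to first gridline: x 0.6582, y 0.8000 (then +1.1547 / +2.0000)
    (2,1) via x @ 0.6582
    (2,2) via y @ 0.8000
    (3,2) via x @ 1.8129
    (3,3) via y @ 2.8000
    (4,3) via x @ 2.9676
    (5,3) via x @ 4.1223
    (5,4) via y @ 4.8000
    (6,4) via x @ 5.2770
    (7,4) via x @ 6.4317  # hit
  → r_3 = 6.4317
beam 4: φ=90°, α=75°
  direction (0.2588, 0.9659); cell (1,1); t to first gridline: x 2.2023, y 0.4141 (then +3.8637 / +1.0353)
    (1,2) via y @ 0.4141
    (1,3) via y @ 1.4494
    (2,3) via x @ 2.2023
    (2,4) via y @ 2.4847
    (2,5) via y @ 3.5199
    (2,6) via y @ 4.5552
    (2,7) via y @ 5.5905
    (3,7) via x @ 6.0660
    (3,8) via y @ 6.6258
    (3,9) via y @ 7.6610  # hit
  → r_4 = 7.6610

ranges = [0.6212, 0.6928, 6.4317, 7.6610]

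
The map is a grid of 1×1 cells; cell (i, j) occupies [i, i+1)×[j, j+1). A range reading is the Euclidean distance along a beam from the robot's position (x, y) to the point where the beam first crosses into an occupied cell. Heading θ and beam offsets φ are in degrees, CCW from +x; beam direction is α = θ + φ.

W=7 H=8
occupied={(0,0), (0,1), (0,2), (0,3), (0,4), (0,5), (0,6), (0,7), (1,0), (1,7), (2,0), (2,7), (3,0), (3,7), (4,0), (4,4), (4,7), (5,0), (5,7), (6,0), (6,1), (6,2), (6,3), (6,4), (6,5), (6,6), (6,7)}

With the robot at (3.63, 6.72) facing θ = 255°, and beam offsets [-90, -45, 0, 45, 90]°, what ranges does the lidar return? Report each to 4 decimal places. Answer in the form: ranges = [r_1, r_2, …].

ranges = [1.0818, 3.0369, 5.9218, 1.9861, 2.4536]

beam 1: φ=-90°, α=165°
  dir = (cos 165°, sin 165°) = (-0.9659, 0.2588); from cell (3,6)
  next x-line at t=0.6522, next y-line at t=1.0818; Δt_x=1.0353, Δt_y=3.8637
    x: enter (2,6) at t=0.6522
    y: enter (2,7) at t=1.0818 ← occupied
  → r_1 = 1.0818
beam 2: φ=-45°, α=210°
  dir = (cos 210°, sin 210°) = (-0.8660, -0.5000); from cell (3,6)
  next x-line at t=0.7275, next y-line at t=1.4400; Δt_x=1.1547, Δt_y=2.0000
    x: enter (2,6) at t=0.7275
    y: enter (2,5) at t=1.4400
    x: enter (1,5) at t=1.8822
    x: enter (0,5) at t=3.0369 ← occupied
  → r_2 = 3.0369
beam 3: φ=0°, α=255°
  dir = (cos 255°, sin 255°) = (-0.2588, -0.9659); from cell (3,6)
  next x-line at t=2.4341, next y-line at t=0.7454; Δt_x=3.8637, Δt_y=1.0353
    y: enter (3,5) at t=0.7454
    y: enter (3,4) at t=1.7807
    x: enter (2,4) at t=2.4341
    y: enter (2,3) at t=2.8160
    y: enter (2,2) at t=3.8512
    y: enter (2,1) at t=4.8865
    y: enter (2,0) at t=5.9218 ← occupied
  → r_3 = 5.9218
beam 4: φ=45°, α=300°
  dir = (cos 300°, sin 300°) = (0.5000, -0.8660); from cell (3,6)
  next x-line at t=0.7400, next y-line at t=0.8314; Δt_x=2.0000, Δt_y=1.1547
    x: enter (4,6) at t=0.7400
    y: enter (4,5) at t=0.8314
    y: enter (4,4) at t=1.9861 ← occupied
  → r_4 = 1.9861
beam 5: φ=90°, α=345°
  dir = (cos 345°, sin 345°) = (0.9659, -0.2588); from cell (3,6)
  next x-line at t=0.3831, next y-line at t=2.7819; Δt_x=1.0353, Δt_y=3.8637
    x: enter (4,6) at t=0.3831
    x: enter (5,6) at t=1.4183
    x: enter (6,6) at t=2.4536 ← occupied
  → r_5 = 2.4536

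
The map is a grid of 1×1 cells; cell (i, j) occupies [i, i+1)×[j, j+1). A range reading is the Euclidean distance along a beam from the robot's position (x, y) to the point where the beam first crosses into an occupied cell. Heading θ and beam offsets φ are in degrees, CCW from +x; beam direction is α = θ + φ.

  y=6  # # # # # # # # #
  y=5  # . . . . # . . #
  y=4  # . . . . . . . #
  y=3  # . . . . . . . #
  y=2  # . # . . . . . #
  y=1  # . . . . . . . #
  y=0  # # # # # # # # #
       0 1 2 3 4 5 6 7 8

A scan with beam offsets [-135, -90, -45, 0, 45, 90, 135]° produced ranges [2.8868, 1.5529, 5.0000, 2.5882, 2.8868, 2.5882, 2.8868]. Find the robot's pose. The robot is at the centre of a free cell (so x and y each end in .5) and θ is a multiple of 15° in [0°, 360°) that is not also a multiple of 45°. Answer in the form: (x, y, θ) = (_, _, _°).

(x, y, θ) = (5.5, 3.5, 195°)

The pose lattice has 33·16 = 528 candidates. Test each by forward raycasting.
  (3.5, 3.5, 195°): beam 2 = 2.5882 ≠ 1.5529 ✗
  (7.5, 3.5, 240°): beam 1 = 2.5882 ≠ 2.8868 ✗
  (7.5, 3.5, 300°): beam 1 = 6.7293 ≠ 2.8868 ✗
  (7.5, 2.5, 285°): beam 1 = 7.0000 ≠ 2.8868 ✗
  …
  (5.5, 3.5, 195°): r_1=2.8868, r_2=1.5529, r_3=5.0000, r_4=2.5882, r_5=2.8868, r_6=2.5882, r_7=2.8868 — all match ✓
Only this pose fits every beam.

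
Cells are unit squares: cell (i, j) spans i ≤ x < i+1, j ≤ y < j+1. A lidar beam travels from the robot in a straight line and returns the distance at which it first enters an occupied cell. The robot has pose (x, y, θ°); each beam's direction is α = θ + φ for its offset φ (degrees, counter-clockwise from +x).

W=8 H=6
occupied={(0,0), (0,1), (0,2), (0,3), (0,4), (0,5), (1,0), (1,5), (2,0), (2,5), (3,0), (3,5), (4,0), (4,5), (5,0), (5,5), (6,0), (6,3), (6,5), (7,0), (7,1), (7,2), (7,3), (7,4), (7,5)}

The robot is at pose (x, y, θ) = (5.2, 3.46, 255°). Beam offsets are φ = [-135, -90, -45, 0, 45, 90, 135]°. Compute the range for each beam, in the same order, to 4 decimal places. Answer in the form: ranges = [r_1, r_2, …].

ranges = [1.7782, 4.3482, 4.8497, 2.5468, 2.8406, 0.8282, 0.9238]

beam 1: φ=-135°, α=120°
  d=(-0.5000,0.8660)  start (5,3)  tX=0.4000 tY=0.6235  stride 1/|dx|=2.0000 1/|dy|=1.1547
    cross x-line → (4,3), t=0.4000
    cross y-line → (4,4), t=0.6235
    cross y-line → (4,5), t=1.7782 (wall)
  → r_1 = 1.7782
beam 2: φ=-90°, α=165°
  d=(-0.9659,0.2588)  start (5,3)  tX=0.2071 tY=2.0864  stride 1/|dx|=1.0353 1/|dy|=3.8637
    cross x-line → (4,3), t=0.2071
    cross x-line → (3,3), t=1.2423
    cross y-line → (3,4), t=2.0864
    cross x-line → (2,4), t=2.2776
    cross x-line → (1,4), t=3.3129
    cross x-line → (0,4), t=4.3482 (wall)
  → r_2 = 4.3482
beam 3: φ=-45°, α=210°
  d=(-0.8660,-0.5000)  start (5,3)  tX=0.2309 tY=0.9200  stride 1/|dx|=1.1547 1/|dy|=2.0000
    cross x-line → (4,3), t=0.2309
    cross y-line → (4,2), t=0.9200
    cross x-line → (3,2), t=1.3856
    cross x-line → (2,2), t=2.5403
    cross y-line → (2,1), t=2.9200
    cross x-line → (1,1), t=3.6950
    cross x-line → (0,1), t=4.8497 (wall)
  → r_3 = 4.8497
beam 4: φ=0°, α=255°
  d=(-0.2588,-0.9659)  start (5,3)  tX=0.7727 tY=0.4762  stride 1/|dx|=3.8637 1/|dy|=1.0353
    cross y-line → (5,2), t=0.4762
    cross x-line → (4,2), t=0.7727
    cross y-line → (4,1), t=1.5115
    cross y-line → (4,0), t=2.5468 (wall)
  → r_4 = 2.5468
beam 5: φ=45°, α=300°
  d=(0.5000,-0.8660)  start (5,3)  tX=1.6000 tY=0.5312  stride 1/|dx|=2.0000 1/|dy|=1.1547
    cross y-line → (5,2), t=0.5312
    cross x-line → (6,2), t=1.6000
    cross y-line → (6,1), t=1.6859
    cross y-line → (6,0), t=2.8406 (wall)
  → r_5 = 2.8406
beam 6: φ=90°, α=345°
  d=(0.9659,-0.2588)  start (5,3)  tX=0.8282 tY=1.7773  stride 1/|dx|=1.0353 1/|dy|=3.8637
    cross x-line → (6,3), t=0.8282 (wall)
  → r_6 = 0.8282
beam 7: φ=135°, α=30°
  d=(0.8660,0.5000)  start (5,3)  tX=0.9238 tY=1.0800  stride 1/|dx|=1.1547 1/|dy|=2.0000
    cross x-line → (6,3), t=0.9238 (wall)
  → r_7 = 0.9238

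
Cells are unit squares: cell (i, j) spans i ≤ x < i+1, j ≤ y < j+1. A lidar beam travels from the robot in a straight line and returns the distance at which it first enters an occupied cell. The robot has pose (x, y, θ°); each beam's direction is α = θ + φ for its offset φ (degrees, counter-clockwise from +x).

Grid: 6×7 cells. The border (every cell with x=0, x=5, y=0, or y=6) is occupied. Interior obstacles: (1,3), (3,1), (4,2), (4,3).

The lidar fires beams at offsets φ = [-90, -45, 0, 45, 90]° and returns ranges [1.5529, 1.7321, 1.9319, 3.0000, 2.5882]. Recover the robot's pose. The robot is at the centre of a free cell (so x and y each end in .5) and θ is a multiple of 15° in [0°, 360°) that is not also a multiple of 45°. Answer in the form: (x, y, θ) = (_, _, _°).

(x, y, θ) = (2.5, 5.5, 255°)

Candidates: 16 free-cell centres × 16 headings = 256 poses. Raycast each; keep the one whose scan matches to 4 dp.
  (3.5, 5.5, 285°): beam 1 = 2.5882 ≠ 1.5529 ✗
  (3.5, 3.5, 300°): beam 1 = 2.8868 ≠ 1.5529 ✗
  (4.5, 5.5, 195°): beam 1 = 0.5176 ≠ 1.5529 ✗
  …
  (2.5, 5.5, 255°): r_1=1.5529, r_2=1.7321, r_3=1.9319, r_4=3.0000, r_5=2.5882 — all match ✓
Unique over the lattice → pose = (2.5, 5.5, 255°).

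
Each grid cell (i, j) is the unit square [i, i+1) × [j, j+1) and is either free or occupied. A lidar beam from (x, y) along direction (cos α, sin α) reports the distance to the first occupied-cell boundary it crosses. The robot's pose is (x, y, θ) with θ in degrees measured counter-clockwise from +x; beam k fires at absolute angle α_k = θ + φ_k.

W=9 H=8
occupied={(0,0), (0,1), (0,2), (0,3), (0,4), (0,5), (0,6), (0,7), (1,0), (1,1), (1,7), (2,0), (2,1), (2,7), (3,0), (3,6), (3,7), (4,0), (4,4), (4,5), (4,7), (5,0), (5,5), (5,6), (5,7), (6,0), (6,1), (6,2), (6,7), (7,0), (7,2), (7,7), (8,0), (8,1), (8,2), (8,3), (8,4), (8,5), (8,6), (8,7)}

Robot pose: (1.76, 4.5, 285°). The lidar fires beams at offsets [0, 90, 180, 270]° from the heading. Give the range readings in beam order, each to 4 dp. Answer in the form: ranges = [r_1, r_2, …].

ranges = [2.5882, 2.3190, 2.5882, 0.7868]

beam 1: φ=0°, α=285°
  cosα=0.2588 sinα=-0.9659 | (1,4) | tMaxX 0.9273 tMaxY 0.5176 | tΔX 3.8637 tΔY 1.0353
    t=0.5176 [y] (1,3)
    t=0.9273 [x] (2,3)
    t=1.5529 [y] (2,2)
    t=2.5882 [y] (2,1) — stop
  → r_1 = 2.5882
beam 2: φ=90°, α=15°
  cosα=0.9659 sinα=0.2588 | (1,4) | tMaxX 0.2485 tMaxY 1.9319 | tΔX 1.0353 tΔY 3.8637
    t=0.2485 [x] (2,4)
    t=1.2837 [x] (3,4)
    t=1.9319 [y] (3,5)
    t=2.3190 [x] (4,5) — stop
  → r_2 = 2.3190
beam 3: φ=180°, α=105°
  cosα=-0.2588 sinα=0.9659 | (1,4) | tMaxX 2.9364 tMaxY 0.5176 | tΔX 3.8637 tΔY 1.0353
    t=0.5176 [y] (1,5)
    t=1.5529 [y] (1,6)
    t=2.5882 [y] (1,7) — stop
  → r_3 = 2.5882
beam 4: φ=270°, α=195°
  cosα=-0.9659 sinα=-0.2588 | (1,4) | tMaxX 0.7868 tMaxY 1.9319 | tΔX 1.0353 tΔY 3.8637
    t=0.7868 [x] (0,4) — stop
  → r_4 = 0.7868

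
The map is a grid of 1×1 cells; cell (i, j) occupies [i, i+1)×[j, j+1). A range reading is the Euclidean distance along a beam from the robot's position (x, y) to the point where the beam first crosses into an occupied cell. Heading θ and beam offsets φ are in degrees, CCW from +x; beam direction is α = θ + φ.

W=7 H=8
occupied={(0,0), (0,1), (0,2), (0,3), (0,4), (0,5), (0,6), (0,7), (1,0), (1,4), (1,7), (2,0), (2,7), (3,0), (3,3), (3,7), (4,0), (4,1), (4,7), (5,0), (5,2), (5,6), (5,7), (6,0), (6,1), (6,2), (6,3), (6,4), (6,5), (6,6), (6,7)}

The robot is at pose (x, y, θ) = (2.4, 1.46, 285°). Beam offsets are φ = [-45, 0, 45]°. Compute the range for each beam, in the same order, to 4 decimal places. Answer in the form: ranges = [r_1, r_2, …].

beam 1: φ=-45°, α=240°
  direction (-0.5000, -0.8660); cell (2,1); t to first gridline: x 0.8000, y 0.5312 (then +2.0000 / +1.1547)
    (2,0) via y @ 0.5312  # hit
  → r_1 = 0.5312
beam 2: φ=0°, α=285°
  direction (0.2588, -0.9659); cell (2,1); t to first gridline: x 2.3182, y 0.4762 (then +3.8637 / +1.0353)
    (2,0) via y @ 0.4762  # hit
  → r_2 = 0.4762
beam 3: φ=45°, α=330°
  direction (0.8660, -0.5000); cell (2,1); t to first gridline: x 0.6928, y 0.9200 (then +1.1547 / +2.0000)
    (3,1) via x @ 0.6928
    (3,0) via y @ 0.9200  # hit
  → r_3 = 0.9200

ranges = [0.5312, 0.4762, 0.9200]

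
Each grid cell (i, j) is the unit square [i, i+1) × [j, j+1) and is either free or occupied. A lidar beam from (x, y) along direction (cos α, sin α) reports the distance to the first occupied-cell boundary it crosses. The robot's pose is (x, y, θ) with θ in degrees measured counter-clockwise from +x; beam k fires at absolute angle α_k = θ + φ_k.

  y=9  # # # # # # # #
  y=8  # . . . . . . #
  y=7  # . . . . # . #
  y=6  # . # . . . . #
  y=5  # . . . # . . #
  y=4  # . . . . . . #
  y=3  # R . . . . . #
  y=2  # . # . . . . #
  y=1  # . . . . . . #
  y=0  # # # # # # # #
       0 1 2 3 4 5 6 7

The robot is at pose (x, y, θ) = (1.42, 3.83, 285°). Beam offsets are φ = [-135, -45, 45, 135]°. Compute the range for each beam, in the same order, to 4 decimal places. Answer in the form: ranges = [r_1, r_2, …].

beam 1: φ=-135°, α=150°
  cosα=-0.8660 sinα=0.5000 | (1,3) | tMaxX 0.4850 tMaxY 0.3400 | tΔX 1.1547 tΔY 2.0000
    t=0.3400 [y] (1,4)
    t=0.4850 [x] (0,4) — stop
  → r_1 = 0.4850
beam 2: φ=-45°, α=240°
  cosα=-0.5000 sinα=-0.8660 | (1,3) | tMaxX 0.8400 tMaxY 0.9584 | tΔX 2.0000 tΔY 1.1547
    t=0.8400 [x] (0,3) — stop
  → r_2 = 0.8400
beam 3: φ=45°, α=330°
  cosα=0.8660 sinα=-0.5000 | (1,3) | tMaxX 0.6697 tMaxY 1.6600 | tΔX 1.1547 tΔY 2.0000
    t=0.6697 [x] (2,3)
    t=1.6600 [y] (2,2) — stop
  → r_3 = 1.6600
beam 4: φ=135°, α=60°
  cosα=0.5000 sinα=0.8660 | (1,3) | tMaxX 1.1600 tMaxY 0.1963 | tΔX 2.0000 tΔY 1.1547
    t=0.1963 [y] (1,4)
    t=1.1600 [x] (2,4)
    t=1.3510 [y] (2,5)
    t=2.5057 [y] (2,6) — stop
  → r_4 = 2.5057

ranges = [0.4850, 0.8400, 1.6600, 2.5057]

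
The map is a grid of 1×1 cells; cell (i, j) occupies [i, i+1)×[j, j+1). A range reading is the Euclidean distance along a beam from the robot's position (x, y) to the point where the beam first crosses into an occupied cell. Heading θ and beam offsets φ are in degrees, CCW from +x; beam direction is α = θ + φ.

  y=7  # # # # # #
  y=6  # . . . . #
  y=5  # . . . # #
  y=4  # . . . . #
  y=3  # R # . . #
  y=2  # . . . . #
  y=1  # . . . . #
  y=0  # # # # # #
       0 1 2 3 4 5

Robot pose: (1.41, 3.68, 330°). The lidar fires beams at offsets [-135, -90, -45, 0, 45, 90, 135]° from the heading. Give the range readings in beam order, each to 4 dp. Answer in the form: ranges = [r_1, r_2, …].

beam 1: φ=-135°, α=195°
  d=(-0.9659,-0.2588)  start (1,3)  tX=0.4245 tY=2.6273  stride 1/|dx|=1.0353 1/|dy|=3.8637
    cross x-line → (0,3), t=0.4245 (wall)
  → r_1 = 0.4245
beam 2: φ=-90°, α=240°
  d=(-0.5000,-0.8660)  start (1,3)  tX=0.8200 tY=0.7852  stride 1/|dx|=2.0000 1/|dy|=1.1547
    cross y-line → (1,2), t=0.7852
    cross x-line → (0,2), t=0.8200 (wall)
  → r_2 = 0.8200
beam 3: φ=-45°, α=285°
  d=(0.2588,-0.9659)  start (1,3)  tX=2.2796 tY=0.7040  stride 1/|dx|=3.8637 1/|dy|=1.0353
    cross y-line → (1,2), t=0.7040
    cross y-line → (1,1), t=1.7393
    cross x-line → (2,1), t=2.2796
    cross y-line → (2,0), t=2.7745 (wall)
  → r_3 = 2.7745
beam 4: φ=0°, α=330°
  d=(0.8660,-0.5000)  start (1,3)  tX=0.6813 tY=1.3600  stride 1/|dx|=1.1547 1/|dy|=2.0000
    cross x-line → (2,3), t=0.6813 (wall)
  → r_4 = 0.6813
beam 5: φ=45°, α=15°
  d=(0.9659,0.2588)  start (1,3)  tX=0.6108 tY=1.2364  stride 1/|dx|=1.0353 1/|dy|=3.8637
    cross x-line → (2,3), t=0.6108 (wall)
  → r_5 = 0.6108
beam 6: φ=90°, α=60°
  d=(0.5000,0.8660)  start (1,3)  tX=1.1800 tY=0.3695  stride 1/|dx|=2.0000 1/|dy|=1.1547
    cross y-line → (1,4), t=0.3695
    cross x-line → (2,4), t=1.1800
    cross y-line → (2,5), t=1.5242
    cross y-line → (2,6), t=2.6789
    cross x-line → (3,6), t=3.1800
    cross y-line → (3,7), t=3.8336 (wall)
  → r_6 = 3.8336
beam 7: φ=135°, α=105°
  d=(-0.2588,0.9659)  start (1,3)  tX=1.5841 tY=0.3313  stride 1/|dx|=3.8637 1/|dy|=1.0353
    cross y-line → (1,4), t=0.3313
    cross y-line → (1,5), t=1.3666
    cross x-line → (0,5), t=1.5841 (wall)
  → r_7 = 1.5841

ranges = [0.4245, 0.8200, 2.7745, 0.6813, 0.6108, 3.8336, 1.5841]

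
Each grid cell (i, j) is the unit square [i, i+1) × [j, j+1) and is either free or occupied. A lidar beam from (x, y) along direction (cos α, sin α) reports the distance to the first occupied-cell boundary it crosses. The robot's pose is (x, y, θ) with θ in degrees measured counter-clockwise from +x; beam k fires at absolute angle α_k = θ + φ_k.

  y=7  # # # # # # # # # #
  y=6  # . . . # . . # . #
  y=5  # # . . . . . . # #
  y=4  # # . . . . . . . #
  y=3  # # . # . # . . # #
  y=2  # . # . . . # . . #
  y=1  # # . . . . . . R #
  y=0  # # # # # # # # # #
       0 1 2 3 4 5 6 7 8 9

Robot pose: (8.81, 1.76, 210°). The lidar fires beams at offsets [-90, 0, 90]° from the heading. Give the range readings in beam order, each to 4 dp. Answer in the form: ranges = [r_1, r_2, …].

beam 1: φ=-90°, α=120°
  cosα=-0.5000 sinα=0.8660 | (8,1) | tMaxX 1.6200 tMaxY 0.2771 | tΔX 2.0000 tΔY 1.1547
    t=0.2771 [y] (8,2)
    t=1.4318 [y] (8,3) — stop
  → r_1 = 1.4318
beam 2: φ=0°, α=210°
  cosα=-0.8660 sinα=-0.5000 | (8,1) | tMaxX 0.9353 tMaxY 1.5200 | tΔX 1.1547 tΔY 2.0000
    t=0.9353 [x] (7,1)
    t=1.5200 [y] (7,0) — stop
  → r_2 = 1.5200
beam 3: φ=90°, α=300°
  cosα=0.5000 sinα=-0.8660 | (8,1) | tMaxX 0.3800 tMaxY 0.8776 | tΔX 2.0000 tΔY 1.1547
    t=0.3800 [x] (9,1) — stop
  → r_3 = 0.3800

ranges = [1.4318, 1.5200, 0.3800]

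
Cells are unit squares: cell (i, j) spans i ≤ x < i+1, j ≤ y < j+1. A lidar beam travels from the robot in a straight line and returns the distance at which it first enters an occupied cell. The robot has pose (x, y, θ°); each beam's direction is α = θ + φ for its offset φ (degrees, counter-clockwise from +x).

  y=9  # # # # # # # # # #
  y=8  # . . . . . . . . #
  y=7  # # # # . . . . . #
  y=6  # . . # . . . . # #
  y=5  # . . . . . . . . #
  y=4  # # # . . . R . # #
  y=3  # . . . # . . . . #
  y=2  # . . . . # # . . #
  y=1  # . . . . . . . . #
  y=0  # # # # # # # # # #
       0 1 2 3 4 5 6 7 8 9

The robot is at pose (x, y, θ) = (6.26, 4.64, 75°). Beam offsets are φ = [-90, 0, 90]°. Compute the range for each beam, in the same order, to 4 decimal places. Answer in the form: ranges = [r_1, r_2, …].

beam 1: φ=-90°, α=345°
  cosα=0.9659 sinα=-0.2588 | (6,4) | tMaxX 0.7661 tMaxY 2.4728 | tΔX 1.0353 tΔY 3.8637
    t=0.7661 [x] (7,4)
    t=1.8014 [x] (8,4) — stop
  → r_1 = 1.8014
beam 2: φ=0°, α=75°
  cosα=0.2588 sinα=0.9659 | (6,4) | tMaxX 2.8591 tMaxY 0.3727 | tΔX 3.8637 tΔY 1.0353
    t=0.3727 [y] (6,5)
    t=1.4080 [y] (6,6)
    t=2.4433 [y] (6,7)
    t=2.8591 [x] (7,7)
    t=3.4785 [y] (7,8)
    t=4.5138 [y] (7,9) — stop
  → r_2 = 4.5138
beam 3: φ=90°, α=165°
  cosα=-0.9659 sinα=0.2588 | (6,4) | tMaxX 0.2692 tMaxY 1.3909 | tΔX 1.0353 tΔY 3.8637
    t=0.2692 [x] (5,4)
    t=1.3044 [x] (4,4)
    t=1.3909 [y] (4,5)
    t=2.3397 [x] (3,5)
    t=3.3750 [x] (2,5)
    t=4.4103 [x] (1,5)
    t=5.2546 [y] (1,6)
    t=5.4456 [x] (0,6) — stop
  → r_3 = 5.4456

ranges = [1.8014, 4.5138, 5.4456]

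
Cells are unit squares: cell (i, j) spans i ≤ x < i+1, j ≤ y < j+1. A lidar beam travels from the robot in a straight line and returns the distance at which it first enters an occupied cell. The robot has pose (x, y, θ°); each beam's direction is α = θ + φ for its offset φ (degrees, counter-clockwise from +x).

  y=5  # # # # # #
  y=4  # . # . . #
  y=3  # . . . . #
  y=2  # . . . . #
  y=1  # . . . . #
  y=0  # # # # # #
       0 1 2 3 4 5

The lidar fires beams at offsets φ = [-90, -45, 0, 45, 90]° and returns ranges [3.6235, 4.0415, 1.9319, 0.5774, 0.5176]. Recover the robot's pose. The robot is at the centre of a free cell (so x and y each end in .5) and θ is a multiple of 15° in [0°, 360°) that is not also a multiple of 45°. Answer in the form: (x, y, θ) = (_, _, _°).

(x, y, θ) = (4.5, 1.5, 195°)

The pose lattice has 15·16 = 240 candidates. Test each by forward raycasting.
  (2.5, 2.5, 210°): beam 1 = 2.8868 ≠ 3.6235 ✗
  (3.5, 4.5, 120°): beam 1 = 1.0000 ≠ 3.6235 ✗
  (1.5, 1.5, 195°): beam 1 = 1.9319 ≠ 3.6235 ✗
  …
  (4.5, 1.5, 195°): r_1=3.6235, r_2=4.0415, r_3=1.9319, r_4=0.5774, r_5=0.5176 — all match ✓
No second candidate reproduces the full scan.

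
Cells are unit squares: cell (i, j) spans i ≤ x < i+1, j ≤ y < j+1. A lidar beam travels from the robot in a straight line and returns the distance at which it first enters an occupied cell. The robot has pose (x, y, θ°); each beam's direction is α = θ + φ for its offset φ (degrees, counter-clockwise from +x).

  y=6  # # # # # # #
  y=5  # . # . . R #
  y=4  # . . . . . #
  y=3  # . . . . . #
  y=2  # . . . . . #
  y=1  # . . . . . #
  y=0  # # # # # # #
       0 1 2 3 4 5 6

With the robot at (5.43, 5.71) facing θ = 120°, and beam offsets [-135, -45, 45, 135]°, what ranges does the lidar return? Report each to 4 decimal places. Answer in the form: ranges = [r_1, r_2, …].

beam 1: φ=-135°, α=345°
  d=(0.9659,-0.2588)  start (5,5)  tX=0.5901 tY=2.7432  stride 1/|dx|=1.0353 1/|dy|=3.8637
    cross x-line → (6,5), t=0.5901 (wall)
  → r_1 = 0.5901
beam 2: φ=-45°, α=75°
  d=(0.2588,0.9659)  start (5,5)  tX=2.2023 tY=0.3002  stride 1/|dx|=3.8637 1/|dy|=1.0353
    cross y-line → (5,6), t=0.3002 (wall)
  → r_2 = 0.3002
beam 3: φ=45°, α=165°
  d=(-0.9659,0.2588)  start (5,5)  tX=0.4452 tY=1.1205  stride 1/|dx|=1.0353 1/|dy|=3.8637
    cross x-line → (4,5), t=0.4452
    cross y-line → (4,6), t=1.1205 (wall)
  → r_3 = 1.1205
beam 4: φ=135°, α=255°
  d=(-0.2588,-0.9659)  start (5,5)  tX=1.6614 tY=0.7350  stride 1/|dx|=3.8637 1/|dy|=1.0353
    cross y-line → (5,4), t=0.7350
    cross x-line → (4,4), t=1.6614
    cross y-line → (4,3), t=1.7703
    cross y-line → (4,2), t=2.8056
    cross y-line → (4,1), t=3.8409
    cross y-line → (4,0), t=4.8762 (wall)
  → r_4 = 4.8762

ranges = [0.5901, 0.3002, 1.1205, 4.8762]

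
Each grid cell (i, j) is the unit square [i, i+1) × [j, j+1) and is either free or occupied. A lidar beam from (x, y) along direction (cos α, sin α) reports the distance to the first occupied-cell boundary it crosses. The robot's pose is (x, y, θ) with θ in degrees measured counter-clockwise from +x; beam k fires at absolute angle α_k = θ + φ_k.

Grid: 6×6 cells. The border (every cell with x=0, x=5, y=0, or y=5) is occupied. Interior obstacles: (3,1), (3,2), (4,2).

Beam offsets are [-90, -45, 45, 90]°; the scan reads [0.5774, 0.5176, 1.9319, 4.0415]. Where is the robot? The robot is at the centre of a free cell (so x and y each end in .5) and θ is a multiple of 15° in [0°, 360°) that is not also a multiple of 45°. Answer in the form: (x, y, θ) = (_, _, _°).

Candidates: 13 free-cell centres × 16 headings = 208 poses. Raycast each; keep the one whose scan matches to 4 dp.
  (2.5, 3.5, 240°): beam 1 = 1.7321 ≠ 0.5774 ✗
  (3.5, 4.5, 150°): beam 3 = 2.5882 ≠ 1.9319 ✗
  (3.5, 3.5, 75°): beam 1 = 1.5529 ≠ 0.5774 ✗
  (1.5, 4.5, 105°): beam 1 = 1.9319 ≠ 0.5774 ✗
  …
  (4.5, 4.5, 120°): r_1=0.5774, r_2=0.5176, r_3=1.9319, r_4=4.0415 — all match ✓
No second candidate reproduces the full scan.

(x, y, θ) = (4.5, 4.5, 120°)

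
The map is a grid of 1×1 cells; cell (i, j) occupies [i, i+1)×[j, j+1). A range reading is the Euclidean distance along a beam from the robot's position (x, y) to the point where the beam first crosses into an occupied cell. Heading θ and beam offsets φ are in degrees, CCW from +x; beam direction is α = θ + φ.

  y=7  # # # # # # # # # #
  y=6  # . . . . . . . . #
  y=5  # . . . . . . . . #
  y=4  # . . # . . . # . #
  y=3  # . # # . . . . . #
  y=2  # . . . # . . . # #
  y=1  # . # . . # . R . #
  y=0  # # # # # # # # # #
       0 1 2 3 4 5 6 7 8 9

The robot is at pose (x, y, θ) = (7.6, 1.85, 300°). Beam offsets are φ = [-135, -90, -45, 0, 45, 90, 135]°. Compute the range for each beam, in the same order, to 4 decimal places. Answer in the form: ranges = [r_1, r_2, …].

beam 1: φ=-135°, α=165°
  cosα=-0.9659 sinα=0.2588 | (7,1) | tMaxX 0.6212 tMaxY 0.5796 | tΔX 1.0353 tΔY 3.8637
    t=0.5796 [y] (7,2)
    t=0.6212 [x] (6,2)
    t=1.6564 [x] (5,2)
    t=2.6917 [x] (4,2) — stop
  → r_1 = 2.6917
beam 2: φ=-90°, α=210°
  cosα=-0.8660 sinα=-0.5000 | (7,1) | tMaxX 0.6928 tMaxY 1.7000 | tΔX 1.1547 tΔY 2.0000
    t=0.6928 [x] (6,1)
    t=1.7000 [y] (6,0) — stop
  → r_2 = 1.7000
beam 3: φ=-45°, α=255°
  cosα=-0.2588 sinα=-0.9659 | (7,1) | tMaxX 2.3182 tMaxY 0.8800 | tΔX 3.8637 tΔY 1.0353
    t=0.8800 [y] (7,0) — stop
  → r_3 = 0.8800
beam 4: φ=0°, α=300°
  cosα=0.5000 sinα=-0.8660 | (7,1) | tMaxX 0.8000 tMaxY 0.9815 | tΔX 2.0000 tΔY 1.1547
    t=0.8000 [x] (8,1)
    t=0.9815 [y] (8,0) — stop
  → r_4 = 0.9815
beam 5: φ=45°, α=345°
  cosα=0.9659 sinα=-0.2588 | (7,1) | tMaxX 0.4141 tMaxY 3.2841 | tΔX 1.0353 tΔY 3.8637
    t=0.4141 [x] (8,1)
    t=1.4494 [x] (9,1) — stop
  → r_5 = 1.4494
beam 6: φ=90°, α=30°
  cosα=0.8660 sinα=0.5000 | (7,1) | tMaxX 0.4619 tMaxY 0.3000 | tΔX 1.1547 tΔY 2.0000
    t=0.3000 [y] (7,2)
    t=0.4619 [x] (8,2) — stop
  → r_6 = 0.4619
beam 7: φ=135°, α=75°
  cosα=0.2588 sinα=0.9659 | (7,1) | tMaxX 1.5455 tMaxY 0.1553 | tΔX 3.8637 tΔY 1.0353
    t=0.1553 [y] (7,2)
    t=1.1906 [y] (7,3)
    t=1.5455 [x] (8,3)
    t=2.2258 [y] (8,4)
    t=3.2611 [y] (8,5)
    t=4.2964 [y] (8,6)
    t=5.3317 [y] (8,7) — stop
  → r_7 = 5.3317

ranges = [2.6917, 1.7000, 0.8800, 0.9815, 1.4494, 0.4619, 5.3317]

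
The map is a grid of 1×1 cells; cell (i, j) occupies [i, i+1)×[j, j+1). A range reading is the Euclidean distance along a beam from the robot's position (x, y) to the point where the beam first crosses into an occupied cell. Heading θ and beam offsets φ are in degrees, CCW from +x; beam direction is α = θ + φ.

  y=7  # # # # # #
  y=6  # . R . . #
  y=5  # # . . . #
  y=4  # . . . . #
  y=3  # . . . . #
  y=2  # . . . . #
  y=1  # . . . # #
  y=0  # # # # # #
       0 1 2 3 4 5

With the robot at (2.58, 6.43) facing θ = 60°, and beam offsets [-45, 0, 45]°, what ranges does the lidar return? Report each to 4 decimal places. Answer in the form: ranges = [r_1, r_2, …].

beam 1: φ=-45°, α=15°
  cosα=0.9659 sinα=0.2588 | (2,6) | tMaxX 0.4348 tMaxY 2.2023 | tΔX 1.0353 tΔY 3.8637
    t=0.4348 [x] (3,6)
    t=1.4701 [x] (4,6)
    t=2.2023 [y] (4,7) — stop
  → r_1 = 2.2023
beam 2: φ=0°, α=60°
  cosα=0.5000 sinα=0.8660 | (2,6) | tMaxX 0.8400 tMaxY 0.6582 | tΔX 2.0000 tΔY 1.1547
    t=0.6582 [y] (2,7) — stop
  → r_2 = 0.6582
beam 3: φ=45°, α=105°
  cosα=-0.2588 sinα=0.9659 | (2,6) | tMaxX 2.2409 tMaxY 0.5901 | tΔX 3.8637 tΔY 1.0353
    t=0.5901 [y] (2,7) — stop
  → r_3 = 0.5901

ranges = [2.2023, 0.6582, 0.5901]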